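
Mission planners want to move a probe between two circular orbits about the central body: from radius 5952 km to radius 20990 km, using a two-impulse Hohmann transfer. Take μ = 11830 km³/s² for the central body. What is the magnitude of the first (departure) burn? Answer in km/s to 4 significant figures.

Semi-major axis of the transfer orbit: a_t = (5952 + 20990)/2 = 13471 km.
On the circular orbit at r = 5952 km, v_c = √(μ/r) = 1.410 km/s.
Vis-viva on the transfer ellipse at r = 5952 km gives v_t = √[μ(2/r − 1/a_t)] = 1.760 km/s.
Δv₁ = |v_t − v_c| = |1.760 − 1.410| = 0.3500 km/s.

Δv₁ = 0.3500 km/s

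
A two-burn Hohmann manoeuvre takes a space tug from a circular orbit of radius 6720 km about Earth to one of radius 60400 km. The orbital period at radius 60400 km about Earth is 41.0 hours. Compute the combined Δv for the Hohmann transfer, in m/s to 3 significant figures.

Δv = 4050 m/s

From Kepler's third law T² = 4π²r³/μ at r = 60400 km, T = 41.0 hours = 41.0 × 3600 s = 1.476×10^5 s: μ = 4π²r³/T² = 3.99299×10^5 km³/s².
Transfer-ellipse semi-major axis a_t = (r₁ + r₂)/2 = (6720 + 60400)/2 = 33560 km.
Circular speed at r₁: v₁ = √(μ/r₁) = √(3.99299×10^5/6720) = 7.70840 km/s.
On the transfer ellipse at r₁, v² = μ(2/r − 1/a) gives v_p = √[μ(2/r₁ − 1/a_t)] = 10.3412 km/s.
First burn Δv₁ = |v_p − v₁| = 2.6328 km/s.
Circular speed at r₂: v₂ = √(μ/r₂) = 2.57117 km/s.
Transfer-orbit speed at r₂: v_a = √[μ(2/r₂ − 1/a_t)] = 1.15055 km/s.
Second burn Δv₂ = |v₂ − v_a| = 1.4206 km/s.
Total Δv = Δv₁ + Δv₂ = 4.053 km/s.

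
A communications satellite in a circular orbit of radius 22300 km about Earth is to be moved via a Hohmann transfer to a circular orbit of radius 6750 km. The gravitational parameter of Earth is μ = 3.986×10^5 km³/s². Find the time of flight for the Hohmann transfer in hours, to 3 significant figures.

t = 2.42 hours

Transfer-ellipse semi-major axis a_t = (r₁ + r₂)/2 = (22300 + 6750)/2 = 14525 km.
Transfer time t = π√(a_t³/μ) = π√((14525)³ / 3.986×10^5) = 8711 s.
Converting: 8711 s ÷ 3600 s/hour = 2.42 hours.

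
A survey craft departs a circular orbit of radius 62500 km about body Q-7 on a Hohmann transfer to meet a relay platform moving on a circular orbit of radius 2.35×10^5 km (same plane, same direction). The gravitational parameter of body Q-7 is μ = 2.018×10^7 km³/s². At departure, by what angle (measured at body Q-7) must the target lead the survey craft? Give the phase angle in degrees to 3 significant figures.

φ = 89.4°

The Hohmann ellipse has a_t = (r₁ + r₂)/2 = 1.4875×10^5 km.
Transfer time t = π√(a_t³/μ) = 40121 s.
Target angular speed ω₂ = √(μ/r₂³) = 3.9433×10^-5 rad/s.
Angle swept by the target during transfer: ω₂·t = 1.5821 rad = 90.648°.
The survey craft traverses 180° on the transfer ellipse, so the target must lead by 180° − 90.648° = 89.4°.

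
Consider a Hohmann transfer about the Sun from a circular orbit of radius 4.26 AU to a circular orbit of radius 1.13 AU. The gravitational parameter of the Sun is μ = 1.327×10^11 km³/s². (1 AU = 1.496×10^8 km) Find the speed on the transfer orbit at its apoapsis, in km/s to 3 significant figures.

In km: r₁ = 4.26 × 1.496×10^8 = 6.37296×10^8 km; r₂ = 1.13 × 1.496×10^8 = 1.69048×10^8 km.
Semi-major axis of the transfer orbit: a_t = (6.37296×10^8 + 1.69048×10^8)/2 = 4.03172×10^8 km.
At apoapsis, r = 6.37296×10^8 km.
Applying v² = μ(2/r − 1/a_t): v = 9.344 km/s.

v = 9.34 km/s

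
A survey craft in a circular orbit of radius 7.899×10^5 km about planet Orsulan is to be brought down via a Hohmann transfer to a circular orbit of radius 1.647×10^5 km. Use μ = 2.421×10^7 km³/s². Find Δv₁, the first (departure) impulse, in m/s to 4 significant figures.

Δv₁ = 2284 m/s

Transfer-ellipse semi-major axis a_t = (r₁ + r₂)/2 = (7.899×10^5 + 1.647×10^5)/2 = 4.773×10^5 km.
On the circular orbit at r = 7.899×10^5 km, v_c = √(μ/r) = 5.536 km/s.
Vis-viva on the transfer ellipse at r = 7.899×10^5 km gives v_t = √[μ(2/r − 1/a_t)] = 3.252 km/s.
Δv₁ = |v_t − v_c| = |3.252 − 5.536| = 2.284 km/s.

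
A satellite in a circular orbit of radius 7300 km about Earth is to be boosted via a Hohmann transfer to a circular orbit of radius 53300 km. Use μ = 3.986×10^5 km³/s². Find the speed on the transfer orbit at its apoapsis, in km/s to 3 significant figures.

v = 1.34 km/s

Transfer-ellipse semi-major axis a_t = (r₁ + r₂)/2 = (7300 + 53300)/2 = 30300 km.
The apoapsis of the transfer ellipse is at r = 53300 km.
From the vis-viva equation, v = √[μ(2/r − 1/a_t)] = 1.342 km/s.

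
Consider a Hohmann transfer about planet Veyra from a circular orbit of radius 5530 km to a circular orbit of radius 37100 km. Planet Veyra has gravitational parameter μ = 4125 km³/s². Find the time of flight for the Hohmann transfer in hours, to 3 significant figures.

Semi-major axis of the transfer orbit: a_t = (5530 + 37100)/2 = 21315 km.
Half the transfer-orbit period gives t = π√(a_t³/μ) = 1.522×10^5 s.
Converting: 1.522×10^5 s ÷ 3600 s/hour = 42.3 hours.

t = 42.3 hours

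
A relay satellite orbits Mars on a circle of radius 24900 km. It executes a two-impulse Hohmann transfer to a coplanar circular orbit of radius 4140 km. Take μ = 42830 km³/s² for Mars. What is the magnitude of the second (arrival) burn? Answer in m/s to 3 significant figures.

Δv₂ = 996 m/s

Semi-major axis of the transfer orbit: a_t = (24900 + 4140)/2 = 14520 km.
On the circular orbit at r = 4140 km, v_c = √(μ/r) = 3.2164 km/s.
Vis-viva on the transfer ellipse at r = 4140 km gives v_t = √[μ(2/r − 1/a_t)] = 4.2120 km/s.
Δv₂ = |v_t − v_c| = |4.2120 − 3.2164| = 0.9956 km/s.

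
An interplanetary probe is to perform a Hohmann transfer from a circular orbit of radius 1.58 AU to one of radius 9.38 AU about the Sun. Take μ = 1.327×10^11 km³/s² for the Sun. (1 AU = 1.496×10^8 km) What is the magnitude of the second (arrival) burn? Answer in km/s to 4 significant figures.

In km: r₁ = 1.58 × 1.496×10^8 = 2.36368×10^8 km; r₂ = 9.38 × 1.496×10^8 = 1.403248×10^9 km.
Transfer-ellipse semi-major axis a_t = (r₁ + r₂)/2 = (2.36368×10^8 + 1.403248×10^9)/2 = 8.19808×10^8 km.
Circular speed at r = 1.403248×10^9 km: v_c = √(μ/r) = 9.725 km/s.
Transfer-orbit speed at the same r (vis-viva, a = a_t): v_t = √[μ(2/r − 1/a_t)] = 5.222 km/s.
Δv₂ = |v_t − v_c| = |5.222 − 9.725| = 4.503 km/s.

Δv₂ = 4.503 km/s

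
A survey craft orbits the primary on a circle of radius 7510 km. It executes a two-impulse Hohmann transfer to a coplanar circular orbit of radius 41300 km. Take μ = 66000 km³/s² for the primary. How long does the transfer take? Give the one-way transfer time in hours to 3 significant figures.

t = 13.0 hours

Transfer-ellipse semi-major axis a_t = (r₁ + r₂)/2 = (7510 + 41300)/2 = 24405 km.
By Kepler's third law the transfer-orbit period is T = 2π√(a_t³/μ), so t = T/2 = 46623 s.
Converting: 46623 s ÷ 3600 s/hour = 13.0 hours.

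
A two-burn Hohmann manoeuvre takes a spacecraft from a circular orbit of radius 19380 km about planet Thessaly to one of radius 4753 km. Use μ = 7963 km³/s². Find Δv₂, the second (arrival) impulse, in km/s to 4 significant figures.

Transfer-ellipse semi-major axis a_t = (r₁ + r₂)/2 = (19380 + 4753)/2 = 12066.5 km.
Circular speed at r = 4753 km: v_c = √(μ/r) = 1.294 km/s.
Transfer-orbit speed at the same r (vis-viva, a = a_t): v_t = √[μ(2/r − 1/a_t)] = 1.640 km/s.
Δv₂ = |v_t − v_c| = |1.640 − 1.294| = 0.3460 km/s.

Δv₂ = 0.3460 km/s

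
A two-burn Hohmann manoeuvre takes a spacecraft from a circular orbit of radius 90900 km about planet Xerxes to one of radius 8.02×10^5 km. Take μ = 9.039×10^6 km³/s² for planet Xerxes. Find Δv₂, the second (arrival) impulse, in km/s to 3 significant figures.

Δv₂ = 1.84 km/s

Semi-major axis of the transfer orbit: a_t = (90900 + 8.020×10^5)/2 = 4.4645×10^5 km.
On the circular orbit at r = 8.020×10^5 km, v_c = √(μ/r) = 3.357 km/s.
Transfer-orbit speed at the same r (vis-viva, a = a_t): v_t = √[μ(2/r − 1/a_t)] = 1.515 km/s.
Δv₂ = |v_t − v_c| = |1.515 − 3.357| = 1.842 km/s.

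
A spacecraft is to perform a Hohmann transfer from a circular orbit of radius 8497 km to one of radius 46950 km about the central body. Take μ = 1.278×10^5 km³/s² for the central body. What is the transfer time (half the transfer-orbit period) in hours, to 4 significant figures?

Semi-major axis of the transfer orbit: a_t = (8497 + 46950)/2 = 27723.5 km.
Transfer time t = π√(a_t³/μ) = π√((27723.5)³ / 1.278×10^5) = 40570 s.
Converting: 40570 s ÷ 3600 s/hour = 11.27 hours.

t = 11.27 hours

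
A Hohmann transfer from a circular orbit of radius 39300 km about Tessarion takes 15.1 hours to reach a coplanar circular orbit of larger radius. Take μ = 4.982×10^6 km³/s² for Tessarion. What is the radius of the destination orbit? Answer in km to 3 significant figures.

r₂ = 1.89×10^5 km

Transfer time t = 15.1 hours = 54360 s, and t = π√(a_t³/μ).
So a_t = (μ t²/π²)^(1/3) = (4.982×10^6 × (54360)² / π²)^(1/3) = 1.1426×10^5 km.
Since a_t = (r₁ + r₂)/2, r₂ = 2a_t − r₁ = 2×1.1426×10^5 − 39300 = 1.8922×10^5 km.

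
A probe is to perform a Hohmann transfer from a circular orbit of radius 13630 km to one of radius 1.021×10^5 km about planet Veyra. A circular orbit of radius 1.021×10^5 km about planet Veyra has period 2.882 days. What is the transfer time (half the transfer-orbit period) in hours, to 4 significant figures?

t = 14.76 hours

From Kepler's third law T² = 4π²r³/μ at r = 1.021×10^5 km, T = 2.882 days = 2.882 × 86400 s = 2.490048×10^5 s: μ = 4π²r³/T² = 6.77675×10^5 km³/s².
Transfer-ellipse semi-major axis a_t = (r₁ + r₂)/2 = (13630 + 1.021×10^5)/2 = 57865 km.
Transfer time t = π√(a_t³/μ) = π√((57865)³ / 6.77675×10^5) = 53120 s.
Converting: 53120 s ÷ 3600 s/hour = 14.76 hours.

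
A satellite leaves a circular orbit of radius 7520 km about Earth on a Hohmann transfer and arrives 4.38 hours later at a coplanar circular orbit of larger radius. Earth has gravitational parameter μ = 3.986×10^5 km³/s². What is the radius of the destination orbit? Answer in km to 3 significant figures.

r₂ = 35600 km

Transfer time t = 4.38 hours = 15768 s, and t = π√(a_t³/μ).
So a_t = (μ t²/π²)^(1/3) = (3.986×10^5 × (15768)² / π²)^(1/3) = 21574 km.
Since a_t = (r₁ + r₂)/2, r₂ = 2a_t − r₁ = 2×21574 − 7520 = 35628 km.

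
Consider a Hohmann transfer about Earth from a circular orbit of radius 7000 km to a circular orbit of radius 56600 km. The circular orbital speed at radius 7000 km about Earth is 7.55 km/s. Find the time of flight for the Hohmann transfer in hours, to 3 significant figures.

t = 7.83 hours

From the circular-orbit relation v² = μ/r at r = 7000 km: μ = v²r = (7.55)² × 7000 = 3.99018×10^5 km³/s².
Transfer-ellipse semi-major axis a_t = (r₁ + r₂)/2 = (7000 + 56600)/2 = 31800 km.
Transfer time t = π√(a_t³/μ) = π√((31800)³ / 3.99018×10^5) = 28200 s.
Converting: 28200 s ÷ 3600 s/hour = 7.83 hours.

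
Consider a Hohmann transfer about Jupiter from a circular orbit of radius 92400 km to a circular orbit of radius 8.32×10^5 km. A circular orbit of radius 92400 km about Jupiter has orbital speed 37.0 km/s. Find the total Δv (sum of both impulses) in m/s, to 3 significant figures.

Δv = 19500 m/s

From the circular-orbit relation v² = μ/r at r = 92400 km: μ = v²r = (37.0)² × 92400 = 1.26496×10^8 km³/s².
Transfer-ellipse semi-major axis a_t = (r₁ + r₂)/2 = (92400 + 8.320×10^5)/2 = 4.622×10^5 km.
At r₁ the circular-orbit speed is v₁ = √(μ/r₁) = 37.00 km/s.
On the transfer ellipse at r₁, v² = μ(2/r − 1/a) gives v_p = √[μ(2/r₁ − 1/a_t)] = 49.64 km/s.
First burn Δv₁ = |v_p − v₁| = 12.64 km/s.
At r₂, v₂ = √(μ/r₂) = 12.33 km/s.
Transfer-orbit speed at r₂: v_a = √[μ(2/r₂ − 1/a_t)] = 5.513 km/s.
Second burn Δv₂ = |v₂ − v_a| = 6.817 km/s.
Total Δv = Δv₁ + Δv₂ = 19.46 km/s.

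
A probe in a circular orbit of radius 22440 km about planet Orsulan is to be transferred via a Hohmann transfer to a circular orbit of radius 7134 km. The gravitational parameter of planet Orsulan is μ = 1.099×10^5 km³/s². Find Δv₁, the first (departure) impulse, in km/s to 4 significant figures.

Δv₁ = 0.6759 km/s

Transfer-ellipse semi-major axis a_t = (r₁ + r₂)/2 = (22440 + 7134)/2 = 14787 km.
On the circular orbit at r = 22440 km, v_c = √(μ/r) = 2.2130 km/s.
Vis-viva on the transfer ellipse at r = 22440 km gives v_t = √[μ(2/r − 1/a_t)] = 1.5371 km/s.
Δv₁ = |v_t − v_c| = |1.5371 − 2.2130| = 0.6759 km/s.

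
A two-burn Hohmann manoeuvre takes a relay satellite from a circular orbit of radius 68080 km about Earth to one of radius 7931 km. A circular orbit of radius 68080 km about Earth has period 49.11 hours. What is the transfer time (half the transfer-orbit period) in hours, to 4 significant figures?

t = 10.24 hours

From Kepler's third law T² = 4π²r³/μ at r = 68080 km, T = 49.11 hours = 49.11 × 3600 s = 1.76796×10^5 s: μ = 4π²r³/T² = 3.98541×10^5 km³/s².
Transfer-ellipse semi-major axis a_t = (r₁ + r₂)/2 = (68080 + 7931)/2 = 38005.5 km.
Transfer time t = π√(a_t³/μ) = π√((38005.5)³ / 3.98541×10^5) = 36870 s.
Converting: 36870 s ÷ 3600 s/hour = 10.24 hours.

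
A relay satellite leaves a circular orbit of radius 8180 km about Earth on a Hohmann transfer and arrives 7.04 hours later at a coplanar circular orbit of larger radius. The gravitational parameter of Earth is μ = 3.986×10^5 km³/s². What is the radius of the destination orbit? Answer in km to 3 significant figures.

r₂ = 51000 km

Transfer time t = 7.04 hours = 25344 s, and t = π√(a_t³/μ).
So a_t = (μ t²/π²)^(1/3) = (3.986×10^5 × (25344)² / π²)^(1/3) = 29603 km.
Since a_t = (r₁ + r₂)/2, r₂ = 2a_t − r₁ = 2×29603 − 8180 = 51026 km.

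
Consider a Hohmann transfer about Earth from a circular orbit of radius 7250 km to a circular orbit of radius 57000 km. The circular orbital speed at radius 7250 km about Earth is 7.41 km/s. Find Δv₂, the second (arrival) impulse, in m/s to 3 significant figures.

From the circular-orbit relation v² = μ/r at r = 7250 km: μ = v²r = (7.41)² × 7250 = 3.98084×10^5 km³/s².
Semi-major axis of the transfer orbit: a_t = (7250 + 57000)/2 = 32125 km.
Circular speed at r = 57000 km: v_c = √(μ/r) = 2.6427 km/s.
Vis-viva on the transfer ellipse at r = 57000 km gives v_t = √[μ(2/r − 1/a_t)] = 1.2554 km/s.
Δv₂ = |v_t − v_c| = |1.2554 − 2.6427| = 1.387 km/s.

Δv₂ = 1390 m/s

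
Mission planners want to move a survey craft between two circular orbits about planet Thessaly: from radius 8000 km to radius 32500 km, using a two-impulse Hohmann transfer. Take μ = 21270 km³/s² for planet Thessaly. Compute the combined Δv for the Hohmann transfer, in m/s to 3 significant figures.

Δv = 736 m/s

Semi-major axis of the transfer orbit: a_t = (8000 + 32500)/2 = 20250 km.
Circular speed at r₁: v₁ = √(μ/r₁) = √(21270/8000) = 1.6306 km/s.
On the transfer ellipse at r₁, vis-viva equation gives v_p = √[μ(2/r₁ − 1/a_t)] = 2.0657 km/s.
First burn Δv₁ = |v_p − v₁| = 0.4351 km/s.
At r₂, v₂ = √(μ/r₂) = 0.8090 km/s.
Transfer-orbit speed at r₂: v_a = √[μ(2/r₂ − 1/a_t)] = 0.5085 km/s.
Second burn Δv₂ = |v₂ − v_a| = 0.3005 km/s.
Total Δv = Δv₁ + Δv₂ = 0.7356 km/s.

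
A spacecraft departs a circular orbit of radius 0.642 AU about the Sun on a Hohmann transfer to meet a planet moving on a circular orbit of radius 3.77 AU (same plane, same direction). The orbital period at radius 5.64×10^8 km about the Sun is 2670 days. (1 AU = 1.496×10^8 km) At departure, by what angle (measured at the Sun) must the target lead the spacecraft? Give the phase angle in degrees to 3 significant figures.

φ = 99.4°

From Kepler's third law T² = 4π²r³/μ at r = 5.64×10^8 km, T = 2670 days = 2670 × 86400 s = 2.30688×10^8 s: μ = 4π²r³/T² = 1.33090×10^11 km³/s².
In km: r₁ = 0.642 × 1.496×10^8 = 9.60432×10^7 km; r₂ = 3.77 × 1.496×10^8 = 5.63992×10^8 km.
The Hohmann ellipse has a_t = (r₁ + r₂)/2 = 3.300176×10^8 km.
The half-period of the transfer ellipse is t = π√(a_t³/μ) = 5.1628×10^7 s.
The target's mean motion on its circular orbit is ω₂ = √(μ/r₂³) = 2.7237×10^-8 rad/s.
Angle swept by the target during transfer: ω₂·t = 1.4062 rad = 80.57°.
Arrival is 180° from departure on the ellipse, so φ = 180° − 80.57° = 99.4°.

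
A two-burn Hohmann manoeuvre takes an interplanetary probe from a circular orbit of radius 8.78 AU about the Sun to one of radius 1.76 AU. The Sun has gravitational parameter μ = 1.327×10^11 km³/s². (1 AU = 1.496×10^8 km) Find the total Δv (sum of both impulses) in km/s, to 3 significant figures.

Δv = 10.8 km/s

In km: r₁ = 8.78 × 1.496×10^8 = 1.313488×10^9 km; r₂ = 1.76 × 1.496×10^8 = 2.63296×10^8 km.
Semi-major axis of the transfer orbit: a_t = (1.313488×10^9 + 2.63296×10^8)/2 = 7.88392×10^8 km.
Circular speed at r₁: v₁ = √(μ/r₁) = √(1.327×10^11/1.313488×10^9) = 10.0513 km/s.
Transfer-orbit speed at r₁ (vis-viva): v_a = √[μ(2/r₁ − 1/a_t)] = 5.80863 km/s.
First burn Δv₁ = |v_a − v₁| = 4.243 km/s.
Circular speed at r₂: v₂ = √(μ/r₂) = 22.450 km/s.
Transfer-orbit speed at r₂: v_p = √[μ(2/r₂ − 1/a_t)] = 28.977 km/s.
Second burn Δv₂ = |v₂ − v_p| = 6.527 km/s.
Total Δv = Δv₁ + Δv₂ = 10.77 km/s.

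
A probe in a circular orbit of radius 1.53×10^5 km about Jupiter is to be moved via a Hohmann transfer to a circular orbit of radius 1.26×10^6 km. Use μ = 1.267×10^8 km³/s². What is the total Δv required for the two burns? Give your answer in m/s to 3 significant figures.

Transfer-ellipse semi-major axis a_t = (r₁ + r₂)/2 = (1.530×10^5 + 1.260×10^6)/2 = 7.065×10^5 km.
At r₁ the circular-orbit speed is v₁ = √(μ/r₁) = 28.777 km/s.
On the transfer ellipse at r₁, vis-viva gives v_p = √[μ(2/r₁ − 1/a_t)] = 38.430 km/s.
First burn Δv₁ = |v_p − v₁| = 9.653 km/s.
At r₂, v₂ = √(μ/r₂) = 10.0277 km/s.
Transfer-orbit speed at r₂: v_a = √[μ(2/r₂ − 1/a_t)] = 4.66652 km/s.
Second burn Δv₂ = |v₂ − v_a| = 5.361 km/s.
Δv = Δv₁ + Δv₂ = 9.653 + 5.361 = 15.01 km/s.

Δv = 15000 m/s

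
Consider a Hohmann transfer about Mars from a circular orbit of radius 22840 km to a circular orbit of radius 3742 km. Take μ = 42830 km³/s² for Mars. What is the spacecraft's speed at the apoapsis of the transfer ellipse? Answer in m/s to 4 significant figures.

v = 726.6 m/s

The Hohmann ellipse has a_t = (r₁ + r₂)/2 = 13291 km.
At apoapsis, r = 22840 km.
From the vis-viva equation, v = √[μ(2/r − 1/a_t)] = 0.7266 km/s.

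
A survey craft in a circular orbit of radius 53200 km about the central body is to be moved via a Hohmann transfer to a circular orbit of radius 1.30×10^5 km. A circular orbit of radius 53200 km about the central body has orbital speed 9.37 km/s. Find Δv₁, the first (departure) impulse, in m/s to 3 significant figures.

Δv₁ = 1790 m/s

From the circular-orbit relation v² = μ/r at r = 53200 km: μ = v²r = (9.37)² × 53200 = 4.67080×10^6 km³/s².
Semi-major axis of the transfer orbit: a_t = (53200 + 1.300×10^5)/2 = 91600 km.
Circular speed at r = 53200 km: v_c = √(μ/r) = 9.3700 km/s.
Transfer-orbit speed at the same r (vis-viva, a = a_t): v_t = √[μ(2/r − 1/a_t)] = 11.163 km/s.
Δv₁ = |v_t − v_c| = |11.163 − 9.3700| = 1.793 km/s.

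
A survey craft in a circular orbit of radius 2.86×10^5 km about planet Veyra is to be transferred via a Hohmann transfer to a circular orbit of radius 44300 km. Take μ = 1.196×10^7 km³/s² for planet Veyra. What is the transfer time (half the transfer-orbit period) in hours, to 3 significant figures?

The Hohmann ellipse has a_t = (r₁ + r₂)/2 = 1.6515×10^5 km.
Transfer time t = π√(a_t³/μ) = π√((1.6515×10^5)³ / 1.196×10^7) = 60970 s.
Converting: 60970 s ÷ 3600 s/hour = 16.9 hours.

t = 16.9 hours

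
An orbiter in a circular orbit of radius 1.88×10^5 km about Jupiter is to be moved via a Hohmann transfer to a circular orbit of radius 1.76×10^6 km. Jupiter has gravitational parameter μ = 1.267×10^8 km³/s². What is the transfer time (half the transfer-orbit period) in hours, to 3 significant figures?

t = 74.5 hours

Transfer-ellipse semi-major axis a_t = (r₁ + r₂)/2 = (1.880×10^5 + 1.760×10^6)/2 = 9.740×10^5 km.
Half the transfer-orbit period gives t = π√(a_t³/μ) = 2.683×10^5 s.
Converting: 2.683×10^5 s ÷ 3600 s/hour = 74.5 hours.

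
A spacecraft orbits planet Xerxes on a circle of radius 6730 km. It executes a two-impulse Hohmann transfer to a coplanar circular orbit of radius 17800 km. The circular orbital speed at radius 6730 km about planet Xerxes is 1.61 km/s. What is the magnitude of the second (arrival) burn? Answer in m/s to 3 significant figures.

Δv₂ = 257 m/s

From the circular-orbit relation v² = μ/r at r = 6730 km: μ = v²r = (1.61)² × 6730 = 17444.8 km³/s².
The Hohmann ellipse has a_t = (r₁ + r₂)/2 = 12265 km.
Circular speed at r = 17800 km: v_c = √(μ/r) = 0.98997 km/s.
Vis-viva on the transfer ellipse at r = 17800 km gives v_t = √[μ(2/r − 1/a_t)] = 0.73333 km/s.
Δv₂ = |v_t − v_c| = |0.73333 − 0.98997| = 0.2566 km/s.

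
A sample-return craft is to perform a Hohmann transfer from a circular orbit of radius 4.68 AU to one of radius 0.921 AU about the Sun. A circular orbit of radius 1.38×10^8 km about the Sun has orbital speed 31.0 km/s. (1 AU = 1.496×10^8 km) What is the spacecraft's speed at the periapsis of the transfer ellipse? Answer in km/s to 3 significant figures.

From the circular-orbit relation v² = μ/r at r = 1.38×10^8 km: μ = v²r = (31.0)² × 1.38×10^8 = 1.32618×10^11 km³/s².
In km: r₁ = 4.68 × 1.496×10^8 = 7.00128×10^8 km; r₂ = 0.921 × 1.496×10^8 = 1.377816×10^8 km.
Transfer-ellipse semi-major axis a_t = (r₁ + r₂)/2 = (7.00128×10^8 + 1.377816×10^8)/2 = 4.189548×10^8 km.
At periapsis, r = 1.377816×10^8 km.
Applying v² = μ(2/r − 1/a_t): v = 40.11 km/s.

v = 40.1 km/s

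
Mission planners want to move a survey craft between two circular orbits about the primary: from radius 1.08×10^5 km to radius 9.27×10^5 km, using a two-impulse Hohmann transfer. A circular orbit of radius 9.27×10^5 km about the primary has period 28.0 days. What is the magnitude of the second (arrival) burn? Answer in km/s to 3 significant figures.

Δv₂ = 1.31 km/s

From Kepler's third law T² = 4π²r³/μ at r = 9.27×10^5 km, T = 28.0 days = 28.0 × 86400 s = 2.4192×10^6 s: μ = 4π²r³/T² = 5.37348×10^6 km³/s².
Semi-major axis of the transfer orbit: a_t = (1.080×10^5 + 9.270×10^5)/2 = 5.175×10^5 km.
Circular speed at r = 9.270×10^5 km: v_c = √(μ/r) = 2.408 km/s.
Transfer-orbit speed at the same r (vis-viva, a = a_t): v_t = √[μ(2/r − 1/a_t)] = 1.100 km/s.
Δv₂ = |v_t − v_c| = |1.100 − 2.408| = 1.308 km/s.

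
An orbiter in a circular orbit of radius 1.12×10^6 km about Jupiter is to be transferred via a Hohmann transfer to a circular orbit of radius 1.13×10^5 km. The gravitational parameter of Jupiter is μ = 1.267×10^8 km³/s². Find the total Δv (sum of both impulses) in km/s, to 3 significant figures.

Δv = 17.7 km/s

Transfer-ellipse semi-major axis a_t = (r₁ + r₂)/2 = (1.120×10^6 + 1.130×10^5)/2 = 6.165×10^5 km.
Circular speed at r₁: v₁ = √(μ/r₁) = √(1.267×10^8/1.120×10^6) = 10.636 km/s.
Transfer-orbit speed at r₁ (v² = μ(2/r − 1/a)): v_a = √[μ(2/r₁ − 1/a_t)] = 4.5536 km/s.
First burn Δv₁ = |v_a − v₁| = 6.082 km/s.
Circular speed at r₂: v₂ = √(μ/r₂) = 33.48 km/s.
Transfer-orbit speed at r₂: v_p = √[μ(2/r₂ − 1/a_t)] = 45.13 km/s.
Second burn Δv₂ = |v₂ − v_p| = 11.65 km/s.
Δv = Δv₁ + Δv₂ = 6.082 + 11.65 = 17.73 km/s.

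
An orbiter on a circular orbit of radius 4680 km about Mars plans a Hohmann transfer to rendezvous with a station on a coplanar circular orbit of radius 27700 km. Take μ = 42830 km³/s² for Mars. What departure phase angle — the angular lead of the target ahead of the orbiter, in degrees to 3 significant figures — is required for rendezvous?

Semi-major axis of the transfer orbit: a_t = (4680 + 27700)/2 = 16190 km.
Transfer time t = π√(a_t³/μ) = 31271 s.
Target angular speed ω₂ = √(μ/r₂³) = 4.4890×10^-5 rad/s.
Angle swept by the target during transfer: ω₂·t = 1.4038 rad = 80.43°.
Arrival is 180° from departure on the ellipse, so φ = 180° − 80.43° = 99.6°.

φ = 99.6°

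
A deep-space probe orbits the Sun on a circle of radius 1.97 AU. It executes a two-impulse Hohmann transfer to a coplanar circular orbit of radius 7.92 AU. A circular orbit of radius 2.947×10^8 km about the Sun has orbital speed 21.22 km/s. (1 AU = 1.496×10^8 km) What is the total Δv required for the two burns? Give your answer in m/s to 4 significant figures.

From the circular-orbit relation v² = μ/r at r = 2.947×10^8 km: μ = v²r = (21.22)² × 2.947×10^8 = 1.32700×10^11 km³/s².
In km: r₁ = 1.97 × 1.496×10^8 = 2.94712×10^8 km; r₂ = 7.92 × 1.496×10^8 = 1.184832×10^9 km.
Transfer-ellipse semi-major axis a_t = (r₁ + r₂)/2 = (2.94712×10^8 + 1.184832×10^9)/2 = 7.39772×10^8 km.
At r₁ the circular-orbit speed is v₁ = √(μ/r₁) = 21.2196 km/s.
Transfer-orbit speed at r₁ (vis-viva equation): v_p = √[μ(2/r₁ − 1/a_t)] = 26.8544 km/s.
First burn Δv₁ = |v_p − v₁| = 5.635 km/s.
At r₂, v₂ = √(μ/r₂) = 10.583 km/s.
Transfer-orbit speed at r₂: v_a = √[μ(2/r₂ − 1/a_t)] = 6.6797 km/s.
Second burn Δv₂ = |v₂ − v_a| = 3.903 km/s.
Total Δv = Δv₁ + Δv₂ = 9.538 km/s.

Δv = 9538 m/s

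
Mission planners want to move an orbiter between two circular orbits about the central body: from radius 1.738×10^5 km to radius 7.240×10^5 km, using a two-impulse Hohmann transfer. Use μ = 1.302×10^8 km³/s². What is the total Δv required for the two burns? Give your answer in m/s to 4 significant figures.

Δv = 12460 m/s

The Hohmann ellipse has a_t = (r₁ + r₂)/2 = 4.489×10^5 km.
At r₁ the circular-orbit speed is v₁ = √(μ/r₁) = 27.37037 km/s.
Transfer-orbit speed at r₁ (vis-viva): v_p = √[μ(2/r₁ − 1/a_t)] = 34.75963 km/s.
First burn Δv₁ = |v_p − v₁| = 7.3893 km/s.
At r₂, v₂ = √(μ/r₂) = 13.41 km/s.
Transfer-orbit speed at r₂: v_a = √[μ(2/r₂ − 1/a_t)] = 8.344 km/s.
Second burn Δv₂ = |v₂ − v_a| = 5.0660 km/s.
Δv = Δv₁ + Δv₂ = 7.3893 + 5.0660 = 12.46 km/s.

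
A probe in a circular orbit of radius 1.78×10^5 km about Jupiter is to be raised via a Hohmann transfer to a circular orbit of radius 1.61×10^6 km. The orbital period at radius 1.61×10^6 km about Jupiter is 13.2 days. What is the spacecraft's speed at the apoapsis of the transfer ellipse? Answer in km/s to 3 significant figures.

From Kepler's third law T² = 4π²r³/μ at r = 1.61×10^6 km, T = 13.2 days = 13.2 × 86400 s = 1.14048×10^6 s: μ = 4π²r³/T² = 1.26667×10^8 km³/s².
The Hohmann ellipse has a_t = (r₁ + r₂)/2 = 8.940×10^5 km.
At apoapsis, r = 1.610×10^6 km.
From the vis-viva equation, v = √[μ(2/r − 1/a_t)] = 3.958 km/s.

v = 3.96 km/s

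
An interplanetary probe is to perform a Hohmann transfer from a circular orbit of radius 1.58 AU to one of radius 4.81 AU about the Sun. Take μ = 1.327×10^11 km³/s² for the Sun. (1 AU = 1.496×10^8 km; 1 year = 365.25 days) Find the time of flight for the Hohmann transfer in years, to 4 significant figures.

t = 2.856 years

In km: r₁ = 1.58 × 1.496×10^8 = 2.36368×10^8 km; r₂ = 4.81 × 1.496×10^8 = 7.19576×10^8 km.
Transfer-ellipse semi-major axis a_t = (r₁ + r₂)/2 = (2.36368×10^8 + 7.19576×10^8)/2 = 4.77972×10^8 km.
By Kepler's third law the transfer-orbit period is T = 2π√(a_t³/μ), so t = T/2 = 9.012×10^7 s.
Converting: 9.012×10^7 s ÷ 3.15576×10^7 s/year (365.25 × 86400) = 2.856 years.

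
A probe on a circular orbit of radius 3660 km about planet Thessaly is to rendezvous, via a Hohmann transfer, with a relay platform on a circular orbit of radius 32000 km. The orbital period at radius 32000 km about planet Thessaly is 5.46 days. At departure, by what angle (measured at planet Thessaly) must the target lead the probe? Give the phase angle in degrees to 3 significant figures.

From Kepler's third law T² = 4π²r³/μ at r = 32000 km, T = 5.46 days = 5.46 × 86400 s = 4.71744×10^5 s: μ = 4π²r³/T² = 5812.95 km³/s².
Semi-major axis of the transfer orbit: a_t = (3660 + 32000)/2 = 17830 km.
The half-period of the transfer ellipse is t = π√(a_t³/μ) = 98102 s.
Target angular speed ω₂ = √(μ/r₂³) = 1.3319×10^-5 rad/s.
Angle swept by the target during transfer: ω₂·t = 1.3066 rad = 74.86°.
The probe traverses 180° on the transfer ellipse, so the target must lead by 180° − 74.86° = 105°.

φ = 105°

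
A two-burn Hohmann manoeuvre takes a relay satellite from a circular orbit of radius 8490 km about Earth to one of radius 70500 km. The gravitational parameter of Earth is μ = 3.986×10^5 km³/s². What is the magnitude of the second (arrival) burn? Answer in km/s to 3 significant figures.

Δv₂ = 1.28 km/s

Semi-major axis of the transfer orbit: a_t = (8490 + 70500)/2 = 39495 km.
Circular speed at r = 70500 km: v_c = √(μ/r) = 2.3778 km/s.
Transfer-orbit speed at the same r (vis-viva, a = a_t): v_t = √[μ(2/r − 1/a_t)] = 1.1024 km/s.
Δv₂ = |v_t − v_c| = |1.1024 − 2.3778| = 1.275 km/s.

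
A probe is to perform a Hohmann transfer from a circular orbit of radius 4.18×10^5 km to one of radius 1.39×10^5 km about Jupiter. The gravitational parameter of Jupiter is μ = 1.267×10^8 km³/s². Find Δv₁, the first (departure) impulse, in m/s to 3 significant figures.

Δv₁ = 5110 m/s

The Hohmann ellipse has a_t = (r₁ + r₂)/2 = 2.785×10^5 km.
Circular speed at r = 4.180×10^5 km: v_c = √(μ/r) = 17.41 km/s.
Vis-viva on the transfer ellipse at r = 4.180×10^5 km gives v_t = √[μ(2/r − 1/a_t)] = 12.30 km/s.
Δv₁ = |v_t − v_c| = |12.30 − 17.41| = 5.110 km/s.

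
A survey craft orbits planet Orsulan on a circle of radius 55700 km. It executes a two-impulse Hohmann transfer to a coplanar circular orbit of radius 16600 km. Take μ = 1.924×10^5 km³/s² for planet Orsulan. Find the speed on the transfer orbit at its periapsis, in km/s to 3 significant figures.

v = 4.23 km/s

The Hohmann ellipse has a_t = (r₁ + r₂)/2 = 36150 km.
At periapsis, r = 16600 km.
From the vis-viva equation, v = √[μ(2/r − 1/a_t)] = 4.226 km/s.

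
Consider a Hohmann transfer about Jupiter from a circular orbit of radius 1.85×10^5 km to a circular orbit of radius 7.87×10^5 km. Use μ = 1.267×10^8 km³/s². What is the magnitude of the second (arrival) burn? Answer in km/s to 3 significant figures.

Semi-major axis of the transfer orbit: a_t = (1.850×10^5 + 7.870×10^5)/2 = 4.860×10^5 km.
Circular speed at r = 7.870×10^5 km: v_c = √(μ/r) = 12.688 km/s.
Vis-viva on the transfer ellipse at r = 7.870×10^5 km gives v_t = √[μ(2/r − 1/a_t)] = 7.8283 km/s.
Δv₂ = |v_t − v_c| = |7.8283 − 12.688| = 4.860 km/s.

Δv₂ = 4.86 km/s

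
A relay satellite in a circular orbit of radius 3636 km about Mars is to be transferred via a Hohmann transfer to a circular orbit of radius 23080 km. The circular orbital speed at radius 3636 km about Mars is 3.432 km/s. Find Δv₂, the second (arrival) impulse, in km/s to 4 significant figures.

From the circular-orbit relation v² = μ/r at r = 3636 km: μ = v²r = (3.432)² × 3636 = 42827.1 km³/s².
The Hohmann ellipse has a_t = (r₁ + r₂)/2 = 13358 km.
On the circular orbit at r = 23080 km, v_c = √(μ/r) = 1.3622 km/s.
Vis-viva on the transfer ellipse at r = 23080 km gives v_t = √[μ(2/r − 1/a_t)] = 0.71069 km/s.
Δv₂ = |v_t − v_c| = |0.71069 − 1.3622| = 0.6515 km/s.

Δv₂ = 0.6515 km/s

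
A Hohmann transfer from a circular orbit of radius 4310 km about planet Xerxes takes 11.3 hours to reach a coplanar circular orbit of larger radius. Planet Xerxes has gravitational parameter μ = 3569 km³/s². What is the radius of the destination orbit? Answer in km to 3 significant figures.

Transfer time t = 11.3 hours = 40680 s, and t = π√(a_t³/μ).
So a_t = (μ t²/π²)^(1/3) = (3569 × (40680)² / π²)^(1/3) = 8426.9 km.
Since a_t = (r₁ + r₂)/2, r₂ = 2a_t − r₁ = 2×8426.9 − 4310 = 12543.8 km.

r₂ = 12500 km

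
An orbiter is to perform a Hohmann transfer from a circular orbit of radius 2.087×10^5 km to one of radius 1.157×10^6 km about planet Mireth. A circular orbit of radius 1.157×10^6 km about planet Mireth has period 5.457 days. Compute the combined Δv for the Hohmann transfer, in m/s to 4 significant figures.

Δv = 17850 m/s

From Kepler's third law T² = 4π²r³/μ at r = 1.157×10^6 km, T = 5.457 days = 5.457 × 86400 s = 4.714848×10^5 s: μ = 4π²r³/T² = 2.75058×10^8 km³/s².
Semi-major axis of the transfer orbit: a_t = (2.087×10^5 + 1.157×10^6)/2 = 6.8285×10^5 km.
At r₁ the circular-orbit speed is v₁ = √(μ/r₁) = 36.304 km/s.
On the transfer ellipse at r₁, vis-viva gives v_p = √[μ(2/r₁ − 1/a_t)] = 47.256 km/s.
First burn Δv₁ = |v_p − v₁| = 10.952 km/s.
Circular speed at r₂: v₂ = √(μ/r₂) = 15.4186 km/s.
Transfer-orbit speed at r₂: v_a = √[μ(2/r₂ − 1/a_t)] = 8.52401 km/s.
Second burn Δv₂ = |v₂ − v_a| = 6.8946 km/s.
Δv = Δv₁ + Δv₂ = 10.952 + 6.8946 = 17.85 km/s.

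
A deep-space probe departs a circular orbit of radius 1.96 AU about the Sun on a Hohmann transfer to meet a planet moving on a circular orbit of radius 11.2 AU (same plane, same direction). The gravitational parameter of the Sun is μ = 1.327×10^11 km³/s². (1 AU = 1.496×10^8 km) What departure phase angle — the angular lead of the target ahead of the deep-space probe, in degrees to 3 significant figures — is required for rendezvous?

φ = 98.9°

In km: r₁ = 1.96 × 1.496×10^8 = 2.93216×10^8 km; r₂ = 11.2 × 1.496×10^8 = 1.67552×10^9 km.
Transfer-ellipse semi-major axis a_t = (r₁ + r₂)/2 = (2.93216×10^8 + 1.67552×10^9)/2 = 9.84368×10^8 km.
The half-period of the transfer ellipse is t = π√(a_t³/μ) = 2.6635×10^8 s.
Target angular speed ω₂ = √(μ/r₂³) = 5.3114×10^-9 rad/s.
Angle swept by the target during transfer: ω₂·t = 1.4147 rad = 81.06°.
Arrival is 180° from departure on the ellipse, so φ = 180° − 81.06° = 98.9°.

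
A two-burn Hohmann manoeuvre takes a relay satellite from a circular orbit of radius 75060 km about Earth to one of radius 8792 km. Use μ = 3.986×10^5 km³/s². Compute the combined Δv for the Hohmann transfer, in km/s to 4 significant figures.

Transfer-ellipse semi-major axis a_t = (r₁ + r₂)/2 = (75060 + 8792)/2 = 41926 km.
Circular speed at r₁: v₁ = √(μ/r₁) = √(3.986×10^5/75060) = 2.304 km/s.
Transfer-orbit speed at r₁ (vis-viva equation): v_a = √[μ(2/r₁ − 1/a_t)] = 1.055 km/s.
First burn Δv₁ = |v_a − v₁| = 1.249 km/s.
Circular speed at r₂: v₂ = √(μ/r₂) = 6.733 km/s.
Transfer-orbit speed at r₂: v_p = √[μ(2/r₂ − 1/a_t)] = 9.009 km/s.
Second burn Δv₂ = |v₂ − v_p| = 2.276 km/s.
Total Δv = Δv₁ + Δv₂ = 3.525 km/s.

Δv = 3.525 km/s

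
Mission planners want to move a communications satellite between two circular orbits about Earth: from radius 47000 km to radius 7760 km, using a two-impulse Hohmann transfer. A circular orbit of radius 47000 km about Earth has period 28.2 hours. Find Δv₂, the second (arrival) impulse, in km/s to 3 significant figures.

From Kepler's third law T² = 4π²r³/μ at r = 47000 km, T = 28.2 hours = 28.2 × 3600 s = 1.0152×10^5 s: μ = 4π²r³/T² = 3.97695×10^5 km³/s².
Transfer-ellipse semi-major axis a_t = (r₁ + r₂)/2 = (47000 + 7760)/2 = 27380 km.
Circular speed at r = 7760 km: v_c = √(μ/r) = 7.15887 km/s.
Vis-viva on the transfer ellipse at r = 7760 km gives v_t = √[μ(2/r − 1/a_t)] = 9.37943 km/s.
Δv₂ = |v_t − v_c| = |9.37943 − 7.15887| = 2.221 km/s.

Δv₂ = 2.22 km/s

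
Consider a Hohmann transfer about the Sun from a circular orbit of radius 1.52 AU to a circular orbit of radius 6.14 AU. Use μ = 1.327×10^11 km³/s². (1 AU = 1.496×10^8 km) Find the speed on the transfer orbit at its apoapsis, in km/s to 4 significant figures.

In km: r₁ = 1.52 × 1.496×10^8 = 2.27392×10^8 km; r₂ = 6.14 × 1.496×10^8 = 9.18544×10^8 km.
The Hohmann ellipse has a_t = (r₁ + r₂)/2 = 5.72968×10^8 km.
At apoapsis, r = 9.18544×10^8 km.
Vis-viva: v = √[μ(2/r − 1/a_t)] = √[1.327×10^11 × (2/9.18544×10^8 − 1/5.72968×10^8)] = 7.572 km/s.

v = 7.572 km/s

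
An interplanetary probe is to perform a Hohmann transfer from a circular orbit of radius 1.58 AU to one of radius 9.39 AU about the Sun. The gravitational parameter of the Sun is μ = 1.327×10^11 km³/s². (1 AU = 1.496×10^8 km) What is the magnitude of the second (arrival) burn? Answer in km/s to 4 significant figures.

In km: r₁ = 1.58 × 1.496×10^8 = 2.36368×10^8 km; r₂ = 9.39 × 1.496×10^8 = 1.404744×10^9 km.
The Hohmann ellipse has a_t = (r₁ + r₂)/2 = 8.20556×10^8 km.
Circular speed at r = 1.404744×10^9 km: v_c = √(μ/r) = 9.719 km/s.
Transfer-orbit speed at the same r (vis-viva, a = a_t): v_t = √[μ(2/r − 1/a_t)] = 5.216 km/s.
Δv₂ = |v_t − v_c| = |5.216 − 9.719| = 4.503 km/s.

Δv₂ = 4.503 km/s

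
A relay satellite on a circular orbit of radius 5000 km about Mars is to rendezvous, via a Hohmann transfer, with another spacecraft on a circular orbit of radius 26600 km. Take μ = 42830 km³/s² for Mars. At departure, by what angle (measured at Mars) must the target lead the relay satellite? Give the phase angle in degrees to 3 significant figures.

Transfer-ellipse semi-major axis a_t = (r₁ + r₂)/2 = (5000 + 26600)/2 = 15800 km.
The half-period of the transfer ellipse is t = π√(a_t³/μ) = 30150 s.
Target angular speed ω₂ = √(μ/r₂³) = 4.770×10^-5 rad/s.
Angle swept by the target during transfer: ω₂·t = 1.4382 rad = 82.40°.
Arrival is 180° from departure on the ellipse, so φ = 180° − 82.40° = 97.6°.

φ = 97.6°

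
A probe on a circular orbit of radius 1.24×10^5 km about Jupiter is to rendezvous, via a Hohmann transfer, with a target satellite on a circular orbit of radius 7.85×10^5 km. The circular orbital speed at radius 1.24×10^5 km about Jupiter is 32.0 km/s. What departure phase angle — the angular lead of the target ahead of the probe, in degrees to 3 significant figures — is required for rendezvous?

From the circular-orbit relation v² = μ/r at r = 1.24×10^5 km: μ = v²r = (32.0)² × 1.24×10^5 = 1.26976×10^8 km³/s².
Semi-major axis of the transfer orbit: a_t = (1.240×10^5 + 7.850×10^5)/2 = 4.545×10^5 km.
Transfer time t = π√(a_t³/μ) = 85430 s.
Target angular speed ω₂ = √(μ/r₂³) = 1.620×10^-5 rad/s.
Angle swept by the target during transfer: ω₂·t = 1.384 rad = 79.30°.
The probe traverses 180° on the transfer ellipse, so the target must lead by 180° − 79.30° = 101°.

φ = 101°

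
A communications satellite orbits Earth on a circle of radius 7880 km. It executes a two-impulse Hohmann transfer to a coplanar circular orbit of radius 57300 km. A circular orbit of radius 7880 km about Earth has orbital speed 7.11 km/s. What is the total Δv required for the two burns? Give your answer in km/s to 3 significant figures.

Δv = 3.66 km/s

From the circular-orbit relation v² = μ/r at r = 7880 km: μ = v²r = (7.11)² × 7880 = 3.98351×10^5 km³/s².
Transfer-ellipse semi-major axis a_t = (r₁ + r₂)/2 = (7880 + 57300)/2 = 32590 km.
Circular speed at r₁: v₁ = √(μ/r₁) = √(3.98351×10^5/7880) = 7.110 km/s.
On the transfer ellipse at r₁, v² = μ(2/r − 1/a) gives v_p = √[μ(2/r₁ − 1/a_t)] = 9.428 km/s.
First burn Δv₁ = |v_p − v₁| = 2.318 km/s.
At r₂, v₂ = √(μ/r₂) = 2.637 km/s.
Transfer-orbit speed at r₂: v_a = √[μ(2/r₂ − 1/a_t)] = 1.297 km/s.
Second burn Δv₂ = |v₂ − v_a| = 1.340 km/s.
Total Δv = Δv₁ + Δv₂ = 3.658 km/s.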